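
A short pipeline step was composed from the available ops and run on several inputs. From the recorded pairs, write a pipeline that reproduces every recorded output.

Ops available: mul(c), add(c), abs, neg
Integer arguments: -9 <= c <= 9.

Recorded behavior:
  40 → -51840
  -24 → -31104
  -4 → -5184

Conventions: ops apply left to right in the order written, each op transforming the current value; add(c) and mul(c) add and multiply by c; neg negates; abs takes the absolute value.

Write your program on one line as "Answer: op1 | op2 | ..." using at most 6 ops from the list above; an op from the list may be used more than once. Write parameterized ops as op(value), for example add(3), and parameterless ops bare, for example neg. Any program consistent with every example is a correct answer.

mul(9) | mul(8) | mul(3) | mul(6) | abs | neg

Check, running the answer program on each example:
  40 -> 360 -> 2880 -> 8640 -> 51840 -> 51840 -> -51840
  -24 -> -216 -> -1728 -> -5184 -> -31104 -> 31104 -> -31104
  -4 -> -36 -> -288 -> -864 -> -5184 -> 5184 -> -5184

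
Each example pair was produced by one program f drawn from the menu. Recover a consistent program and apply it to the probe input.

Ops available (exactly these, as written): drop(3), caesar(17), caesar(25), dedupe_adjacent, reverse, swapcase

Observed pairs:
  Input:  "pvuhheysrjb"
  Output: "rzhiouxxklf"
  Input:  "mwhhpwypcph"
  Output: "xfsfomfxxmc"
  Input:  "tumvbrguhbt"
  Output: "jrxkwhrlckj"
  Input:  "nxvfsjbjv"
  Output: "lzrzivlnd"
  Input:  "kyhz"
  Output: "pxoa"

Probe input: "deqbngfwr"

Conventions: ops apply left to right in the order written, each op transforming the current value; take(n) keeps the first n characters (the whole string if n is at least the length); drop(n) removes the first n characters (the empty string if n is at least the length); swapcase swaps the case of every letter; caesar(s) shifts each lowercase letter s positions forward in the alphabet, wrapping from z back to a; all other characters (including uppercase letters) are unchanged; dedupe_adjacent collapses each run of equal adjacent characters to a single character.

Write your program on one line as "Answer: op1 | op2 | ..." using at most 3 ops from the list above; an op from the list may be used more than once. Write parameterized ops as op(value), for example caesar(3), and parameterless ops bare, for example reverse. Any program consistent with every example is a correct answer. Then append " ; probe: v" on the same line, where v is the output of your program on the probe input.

reverse | caesar(25) | caesar(17) ; probe: "hmvwdrgut"

Check, running the answer program on each example:
  "pvuhheysrjb" -> "bjrsyehhuvp" -> "aiqrxdggtuo" -> "rzhiouxxklf"
  "mwhhpwypcph" -> "hpcpywphhwm" -> "goboxvoggvl" -> "xfsfomfxxmc"
  "tumvbrguhbt" -> "tbhugrbvmut" -> "sagtfqaults" -> "jrxkwhrlckj"
  "nxvfsjbjv" -> "vjbjsfvxn" -> "uiaireuwm" -> "lzrzivlnd"
  "kyhz" -> "zhyk" -> "ygxj" -> "pxoa"
  probe: "deqbngfwr" -> "rwfgnbqed" -> "qvefmapdc" -> "hmvwdrgut"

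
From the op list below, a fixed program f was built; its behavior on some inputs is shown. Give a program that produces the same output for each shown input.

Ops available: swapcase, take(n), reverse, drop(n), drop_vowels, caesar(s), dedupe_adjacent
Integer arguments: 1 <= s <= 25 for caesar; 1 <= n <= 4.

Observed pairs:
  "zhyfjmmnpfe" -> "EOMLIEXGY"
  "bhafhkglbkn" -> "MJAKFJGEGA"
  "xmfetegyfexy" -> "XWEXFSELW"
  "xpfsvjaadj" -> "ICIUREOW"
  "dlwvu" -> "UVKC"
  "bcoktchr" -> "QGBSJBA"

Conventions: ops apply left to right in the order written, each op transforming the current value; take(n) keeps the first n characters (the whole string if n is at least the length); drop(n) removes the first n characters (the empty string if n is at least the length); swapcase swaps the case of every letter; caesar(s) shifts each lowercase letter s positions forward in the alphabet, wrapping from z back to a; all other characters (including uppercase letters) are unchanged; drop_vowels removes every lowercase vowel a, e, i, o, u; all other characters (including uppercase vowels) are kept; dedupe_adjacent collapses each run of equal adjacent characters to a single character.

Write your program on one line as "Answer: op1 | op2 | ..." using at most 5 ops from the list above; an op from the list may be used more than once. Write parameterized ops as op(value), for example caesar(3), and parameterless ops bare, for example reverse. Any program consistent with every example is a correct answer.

dedupe_adjacent | drop_vowels | caesar(25) | reverse | swapcase

Check, running the answer program on each example:
  "zhyfjmmnpfe" -> "zhyfjmnpfe" -> "zhyfjmnpf" -> "ygxeilmoe" -> "eomliexgy" -> "EOMLIEXGY"
  "bhafhkglbkn" -> "bhafhkglbkn" -> "bhfhkglbkn" -> "agegjfkajm" -> "mjakfjgega" -> "MJAKFJGEGA"
  "xmfetegyfexy" -> "xmfetegyfexy" -> "xmftgyfxy" -> "wlesfxewx" -> "xwexfselw" -> "XWEXFSELW"
  "xpfsvjaadj" -> "xpfsvjadj" -> "xpfsvjdj" -> "woeruici" -> "iciureow" -> "ICIUREOW"
  "dlwvu" -> "dlwvu" -> "dlwv" -> "ckvu" -> "uvkc" -> "UVKC"
  "bcoktchr" -> "bcoktchr" -> "bcktchr" -> "abjsbgq" -> "qgbsjba" -> "QGBSJBA"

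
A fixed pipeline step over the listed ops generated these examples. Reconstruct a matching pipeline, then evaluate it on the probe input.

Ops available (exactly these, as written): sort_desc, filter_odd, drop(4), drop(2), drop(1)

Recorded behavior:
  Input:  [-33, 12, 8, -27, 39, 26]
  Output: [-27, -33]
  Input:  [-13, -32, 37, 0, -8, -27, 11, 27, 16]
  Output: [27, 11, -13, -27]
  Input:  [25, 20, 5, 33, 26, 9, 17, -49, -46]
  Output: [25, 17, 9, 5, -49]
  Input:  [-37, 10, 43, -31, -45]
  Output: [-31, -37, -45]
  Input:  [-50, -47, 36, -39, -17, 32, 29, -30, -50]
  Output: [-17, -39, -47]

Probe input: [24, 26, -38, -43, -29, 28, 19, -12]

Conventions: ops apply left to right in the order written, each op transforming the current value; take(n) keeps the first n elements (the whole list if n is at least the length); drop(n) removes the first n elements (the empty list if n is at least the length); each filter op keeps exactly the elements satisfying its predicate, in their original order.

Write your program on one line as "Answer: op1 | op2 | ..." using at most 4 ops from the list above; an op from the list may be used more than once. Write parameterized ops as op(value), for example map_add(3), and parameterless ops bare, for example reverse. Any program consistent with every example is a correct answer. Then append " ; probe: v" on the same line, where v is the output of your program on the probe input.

filter_odd | sort_desc | drop(1) ; probe: [-29, -43]

Check, running the answer program on each example:
  [-33, 12, 8, -27, 39, 26] -> [-33, -27, 39] -> [39, -27, -33] -> [-27, -33]
  [-13, -32, 37, 0, -8, -27, 11, 27, 16] -> [-13, 37, -27, 11, 27] -> [37, 27, 11, -13, -27] -> [27, 11, -13, -27]
  [25, 20, 5, 33, 26, 9, 17, -49, -46] -> [25, 5, 33, 9, 17, -49] -> [33, 25, 17, 9, 5, -49] -> [25, 17, 9, 5, -49]
  [-37, 10, 43, -31, -45] -> [-37, 43, -31, -45] -> [43, -31, -37, -45] -> [-31, -37, -45]
  [-50, -47, 36, -39, -17, 32, 29, -30, -50] -> [-47, -39, -17, 29] -> [29, -17, -39, -47] -> [-17, -39, -47]
  probe: [24, 26, -38, -43, -29, 28, 19, -12] -> [-43, -29, 19] -> [19, -29, -43] -> [-29, -43]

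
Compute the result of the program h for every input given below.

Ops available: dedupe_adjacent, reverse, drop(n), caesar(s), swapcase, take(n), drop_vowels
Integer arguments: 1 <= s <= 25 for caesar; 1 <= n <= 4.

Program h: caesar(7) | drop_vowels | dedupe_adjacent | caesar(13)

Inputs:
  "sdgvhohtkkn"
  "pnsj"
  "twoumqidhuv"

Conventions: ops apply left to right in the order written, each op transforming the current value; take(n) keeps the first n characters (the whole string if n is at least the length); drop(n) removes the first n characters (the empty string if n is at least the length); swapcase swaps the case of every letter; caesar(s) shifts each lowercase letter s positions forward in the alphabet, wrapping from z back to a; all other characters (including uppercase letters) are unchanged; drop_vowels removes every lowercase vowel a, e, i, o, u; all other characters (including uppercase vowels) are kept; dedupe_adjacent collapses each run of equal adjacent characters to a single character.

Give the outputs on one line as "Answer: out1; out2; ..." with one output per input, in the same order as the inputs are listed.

"mxapie"; "jmd"; "qiogkcxop"

Execution, op by op:
  "sdgvhohtkkn" -> "zkncovoarru" -> "zkncvrr" -> "zkncvr" -> "mxapie"
  "pnsj" -> "wuzq" -> "wzq" -> "wzq" -> "jmd"
  "twoumqidhuv" -> "advbtxpkobc" -> "dvbtxpkbc" -> "dvbtxpkbc" -> "qiogkcxop"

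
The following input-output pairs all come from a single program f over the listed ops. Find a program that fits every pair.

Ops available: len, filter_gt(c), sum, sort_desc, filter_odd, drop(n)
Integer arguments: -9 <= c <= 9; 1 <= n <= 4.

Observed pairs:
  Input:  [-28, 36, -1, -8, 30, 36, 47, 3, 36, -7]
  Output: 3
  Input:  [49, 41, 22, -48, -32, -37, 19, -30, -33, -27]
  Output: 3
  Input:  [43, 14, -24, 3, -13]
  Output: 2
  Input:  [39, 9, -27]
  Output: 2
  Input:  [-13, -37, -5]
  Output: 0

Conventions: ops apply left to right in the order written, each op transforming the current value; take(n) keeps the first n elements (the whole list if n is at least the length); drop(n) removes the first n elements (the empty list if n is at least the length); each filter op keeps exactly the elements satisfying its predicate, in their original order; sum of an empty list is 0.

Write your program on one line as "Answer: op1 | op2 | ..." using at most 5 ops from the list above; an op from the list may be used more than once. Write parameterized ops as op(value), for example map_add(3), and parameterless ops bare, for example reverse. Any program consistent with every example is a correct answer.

filter_gt(-3) | filter_odd | sort_desc | len

Check, running the answer program on each example:
  [-28, 36, -1, -8, 30, 36, 47, 3, 36, -7] -> [36, -1, 30, 36, 47, 3, 36] -> [-1, 47, 3] -> [47, 3, -1] -> 3
  [49, 41, 22, -48, -32, -37, 19, -30, -33, -27] -> [49, 41, 22, 19] -> [49, 41, 19] -> [49, 41, 19] -> 3
  [43, 14, -24, 3, -13] -> [43, 14, 3] -> [43, 3] -> [43, 3] -> 2
  [39, 9, -27] -> [39, 9] -> [39, 9] -> [39, 9] -> 2
  [-13, -37, -5] -> [] -> [] -> [] -> 0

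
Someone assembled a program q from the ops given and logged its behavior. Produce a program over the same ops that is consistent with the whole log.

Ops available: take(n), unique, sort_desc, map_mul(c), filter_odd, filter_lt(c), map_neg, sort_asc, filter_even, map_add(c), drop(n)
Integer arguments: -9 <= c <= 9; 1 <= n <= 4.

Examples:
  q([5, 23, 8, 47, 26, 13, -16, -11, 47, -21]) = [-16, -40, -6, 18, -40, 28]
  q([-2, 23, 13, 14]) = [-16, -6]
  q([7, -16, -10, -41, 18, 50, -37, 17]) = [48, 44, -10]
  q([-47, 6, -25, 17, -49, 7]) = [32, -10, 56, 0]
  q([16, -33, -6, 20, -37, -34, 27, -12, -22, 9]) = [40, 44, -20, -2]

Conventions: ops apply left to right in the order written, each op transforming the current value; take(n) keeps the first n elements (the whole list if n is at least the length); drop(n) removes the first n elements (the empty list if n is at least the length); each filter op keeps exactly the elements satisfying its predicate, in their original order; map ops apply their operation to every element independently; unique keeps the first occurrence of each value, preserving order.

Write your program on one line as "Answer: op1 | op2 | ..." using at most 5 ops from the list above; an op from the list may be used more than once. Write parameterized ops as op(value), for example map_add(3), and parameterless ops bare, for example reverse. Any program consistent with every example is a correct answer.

map_neg | drop(1) | map_add(7) | filter_even

Check, running the answer program on each example:
  [5, 23, 8, 47, 26, 13, -16, -11, 47, -21] -> [-5, -23, -8, -47, -26, -13, 16, 11, -47, 21] -> [-23, -8, -47, -26, -13, 16, 11, -47, 21] -> [-16, -1, -40, -19, -6, 23, 18, -40, 28] -> [-16, -40, -6, 18, -40, 28]
  [-2, 23, 13, 14] -> [2, -23, -13, -14] -> [-23, -13, -14] -> [-16, -6, -7] -> [-16, -6]
  [7, -16, -10, -41, 18, 50, -37, 17] -> [-7, 16, 10, 41, -18, -50, 37, -17] -> [16, 10, 41, -18, -50, 37, -17] -> [23, 17, 48, -11, -43, 44, -10] -> [48, 44, -10]
  [-47, 6, -25, 17, -49, 7] -> [47, -6, 25, -17, 49, -7] -> [-6, 25, -17, 49, -7] -> [1, 32, -10, 56, 0] -> [32, -10, 56, 0]
  [16, -33, -6, 20, -37, -34, 27, -12, -22, 9] -> [-16, 33, 6, -20, 37, 34, -27, 12, 22, -9] -> [33, 6, -20, 37, 34, -27, 12, 22, -9] -> [40, 13, -13, 44, 41, -20, 19, 29, -2] -> [40, 44, -20, -2]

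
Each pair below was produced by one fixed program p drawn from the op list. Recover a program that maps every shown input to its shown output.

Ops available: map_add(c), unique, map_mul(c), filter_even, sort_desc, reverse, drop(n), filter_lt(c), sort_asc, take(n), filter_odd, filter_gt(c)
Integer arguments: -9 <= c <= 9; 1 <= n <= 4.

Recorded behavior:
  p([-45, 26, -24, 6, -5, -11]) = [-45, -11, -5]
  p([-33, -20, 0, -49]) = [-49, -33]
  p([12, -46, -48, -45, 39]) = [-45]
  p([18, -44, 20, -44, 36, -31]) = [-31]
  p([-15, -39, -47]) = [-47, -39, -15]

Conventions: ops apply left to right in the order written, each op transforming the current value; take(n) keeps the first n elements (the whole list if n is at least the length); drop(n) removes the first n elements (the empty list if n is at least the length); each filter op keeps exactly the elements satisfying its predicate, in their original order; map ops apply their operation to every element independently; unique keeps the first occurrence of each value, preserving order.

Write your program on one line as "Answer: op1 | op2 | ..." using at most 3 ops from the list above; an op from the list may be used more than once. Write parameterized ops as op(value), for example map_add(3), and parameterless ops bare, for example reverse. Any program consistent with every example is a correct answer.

sort_asc | filter_odd | filter_lt(0)

Check, running the answer program on each example:
  [-45, 26, -24, 6, -5, -11] -> [-45, -24, -11, -5, 6, 26] -> [-45, -11, -5] -> [-45, -11, -5]
  [-33, -20, 0, -49] -> [-49, -33, -20, 0] -> [-49, -33] -> [-49, -33]
  [12, -46, -48, -45, 39] -> [-48, -46, -45, 12, 39] -> [-45, 39] -> [-45]
  [18, -44, 20, -44, 36, -31] -> [-44, -44, -31, 18, 20, 36] -> [-31] -> [-31]
  [-15, -39, -47] -> [-47, -39, -15] -> [-47, -39, -15] -> [-47, -39, -15]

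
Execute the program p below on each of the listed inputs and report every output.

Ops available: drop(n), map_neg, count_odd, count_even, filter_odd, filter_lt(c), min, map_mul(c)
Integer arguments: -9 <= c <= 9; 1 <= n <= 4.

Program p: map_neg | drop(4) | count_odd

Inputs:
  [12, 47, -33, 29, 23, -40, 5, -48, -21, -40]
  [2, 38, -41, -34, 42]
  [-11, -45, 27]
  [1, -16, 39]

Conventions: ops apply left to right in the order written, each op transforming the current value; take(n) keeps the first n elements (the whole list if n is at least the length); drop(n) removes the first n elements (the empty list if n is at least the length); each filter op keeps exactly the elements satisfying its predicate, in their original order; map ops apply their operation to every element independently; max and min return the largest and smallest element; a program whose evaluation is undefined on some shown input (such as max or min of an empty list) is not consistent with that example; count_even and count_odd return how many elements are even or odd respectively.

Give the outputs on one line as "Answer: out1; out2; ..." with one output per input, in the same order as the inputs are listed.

Execution, op by op:
  [12, 47, -33, 29, 23, -40, 5, -48, -21, -40] -> [-12, -47, 33, -29, -23, 40, -5, 48, 21, 40] -> [-23, 40, -5, 48, 21, 40] -> 3
  [2, 38, -41, -34, 42] -> [-2, -38, 41, 34, -42] -> [-42] -> 0
  [-11, -45, 27] -> [11, 45, -27] -> [] -> 0
  [1, -16, 39] -> [-1, 16, -39] -> [] -> 0

3; 0; 0; 0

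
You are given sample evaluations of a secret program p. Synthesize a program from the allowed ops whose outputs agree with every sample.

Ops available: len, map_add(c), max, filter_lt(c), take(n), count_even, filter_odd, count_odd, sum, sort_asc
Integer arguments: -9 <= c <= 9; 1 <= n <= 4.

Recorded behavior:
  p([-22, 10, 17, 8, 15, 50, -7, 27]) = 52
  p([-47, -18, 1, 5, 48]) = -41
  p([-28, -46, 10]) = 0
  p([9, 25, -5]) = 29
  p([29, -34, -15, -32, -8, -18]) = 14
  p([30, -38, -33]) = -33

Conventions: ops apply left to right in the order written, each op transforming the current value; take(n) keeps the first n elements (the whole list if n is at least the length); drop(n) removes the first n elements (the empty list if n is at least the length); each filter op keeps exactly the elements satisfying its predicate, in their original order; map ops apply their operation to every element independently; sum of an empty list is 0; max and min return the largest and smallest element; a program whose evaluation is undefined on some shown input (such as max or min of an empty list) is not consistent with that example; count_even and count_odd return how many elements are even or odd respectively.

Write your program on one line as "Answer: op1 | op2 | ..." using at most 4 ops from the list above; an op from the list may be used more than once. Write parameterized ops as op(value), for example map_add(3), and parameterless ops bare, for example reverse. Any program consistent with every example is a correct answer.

filter_odd | sort_asc | sum

Check, running the answer program on each example:
  [-22, 10, 17, 8, 15, 50, -7, 27] -> [17, 15, -7, 27] -> [-7, 15, 17, 27] -> 52
  [-47, -18, 1, 5, 48] -> [-47, 1, 5] -> [-47, 1, 5] -> -41
  [-28, -46, 10] -> [] -> [] -> 0
  [9, 25, -5] -> [9, 25, -5] -> [-5, 9, 25] -> 29
  [29, -34, -15, -32, -8, -18] -> [29, -15] -> [-15, 29] -> 14
  [30, -38, -33] -> [-33] -> [-33] -> -33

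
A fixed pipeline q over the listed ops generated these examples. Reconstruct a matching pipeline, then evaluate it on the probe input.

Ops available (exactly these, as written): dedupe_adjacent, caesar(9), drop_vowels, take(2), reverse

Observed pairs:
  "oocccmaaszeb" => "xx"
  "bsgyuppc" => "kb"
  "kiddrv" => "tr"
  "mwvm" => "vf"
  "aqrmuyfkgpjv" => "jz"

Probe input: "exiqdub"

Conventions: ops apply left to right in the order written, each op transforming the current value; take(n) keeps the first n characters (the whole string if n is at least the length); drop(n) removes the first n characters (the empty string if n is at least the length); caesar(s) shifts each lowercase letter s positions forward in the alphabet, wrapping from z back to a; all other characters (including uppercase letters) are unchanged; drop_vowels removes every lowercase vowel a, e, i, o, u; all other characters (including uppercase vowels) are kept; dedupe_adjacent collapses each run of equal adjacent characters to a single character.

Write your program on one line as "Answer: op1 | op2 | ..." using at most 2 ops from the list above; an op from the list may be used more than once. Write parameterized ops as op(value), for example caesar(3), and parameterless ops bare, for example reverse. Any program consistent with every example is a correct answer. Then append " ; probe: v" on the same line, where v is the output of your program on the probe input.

caesar(9) | take(2) ; probe: "ng"

Check, running the answer program on each example:
  "oocccmaaszeb" -> "xxlllvjjbink" -> "xx"
  "bsgyuppc" -> "kbphdyyl" -> "kb"
  "kiddrv" -> "trmmae" -> "tr"
  "mwvm" -> "vfev" -> "vf"
  "aqrmuyfkgpjv" -> "jzavdhotpyse" -> "jz"
  probe: "exiqdub" -> "ngrzmdk" -> "ng"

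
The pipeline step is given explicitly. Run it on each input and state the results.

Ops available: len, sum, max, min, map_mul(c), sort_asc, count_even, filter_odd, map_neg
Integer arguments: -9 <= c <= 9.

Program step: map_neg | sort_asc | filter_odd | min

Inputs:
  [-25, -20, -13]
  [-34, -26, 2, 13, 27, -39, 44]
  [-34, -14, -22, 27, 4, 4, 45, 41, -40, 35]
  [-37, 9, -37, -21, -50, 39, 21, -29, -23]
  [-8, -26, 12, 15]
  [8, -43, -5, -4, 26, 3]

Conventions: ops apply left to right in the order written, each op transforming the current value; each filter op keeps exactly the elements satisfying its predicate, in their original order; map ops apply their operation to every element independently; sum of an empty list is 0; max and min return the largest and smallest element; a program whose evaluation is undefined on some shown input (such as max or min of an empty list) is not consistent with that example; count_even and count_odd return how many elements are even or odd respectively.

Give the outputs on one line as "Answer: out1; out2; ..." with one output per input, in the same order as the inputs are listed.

13; -27; -45; -39; -15; -3

Execution, op by op:
  [-25, -20, -13] -> [25, 20, 13] -> [13, 20, 25] -> [13, 25] -> 13
  [-34, -26, 2, 13, 27, -39, 44] -> [34, 26, -2, -13, -27, 39, -44] -> [-44, -27, -13, -2, 26, 34, 39] -> [-27, -13, 39] -> -27
  [-34, -14, -22, 27, 4, 4, 45, 41, -40, 35] -> [34, 14, 22, -27, -4, -4, -45, -41, 40, -35] -> [-45, -41, -35, -27, -4, -4, 14, 22, 34, 40] -> [-45, -41, -35, -27] -> -45
  [-37, 9, -37, -21, -50, 39, 21, -29, -23] -> [37, -9, 37, 21, 50, -39, -21, 29, 23] -> [-39, -21, -9, 21, 23, 29, 37, 37, 50] -> [-39, -21, -9, 21, 23, 29, 37, 37] -> -39
  [-8, -26, 12, 15] -> [8, 26, -12, -15] -> [-15, -12, 8, 26] -> [-15] -> -15
  [8, -43, -5, -4, 26, 3] -> [-8, 43, 5, 4, -26, -3] -> [-26, -8, -3, 4, 5, 43] -> [-3, 5, 43] -> -3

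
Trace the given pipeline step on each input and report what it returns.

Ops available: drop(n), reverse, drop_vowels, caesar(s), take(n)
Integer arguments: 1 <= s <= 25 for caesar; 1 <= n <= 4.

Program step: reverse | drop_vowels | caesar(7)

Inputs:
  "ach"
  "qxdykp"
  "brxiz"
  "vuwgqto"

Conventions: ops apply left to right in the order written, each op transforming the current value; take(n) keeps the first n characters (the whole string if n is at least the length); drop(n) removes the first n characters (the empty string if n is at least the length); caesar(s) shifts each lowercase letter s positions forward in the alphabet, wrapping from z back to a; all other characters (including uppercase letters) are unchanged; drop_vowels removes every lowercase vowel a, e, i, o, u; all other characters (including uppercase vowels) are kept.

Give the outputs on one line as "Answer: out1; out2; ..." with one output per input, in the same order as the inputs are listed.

"oj"; "wrfkex"; "geyi"; "axndc"

Execution, op by op:
  "ach" -> "hca" -> "hc" -> "oj"
  "qxdykp" -> "pkydxq" -> "pkydxq" -> "wrfkex"
  "brxiz" -> "zixrb" -> "zxrb" -> "geyi"
  "vuwgqto" -> "otqgwuv" -> "tqgwv" -> "axndc"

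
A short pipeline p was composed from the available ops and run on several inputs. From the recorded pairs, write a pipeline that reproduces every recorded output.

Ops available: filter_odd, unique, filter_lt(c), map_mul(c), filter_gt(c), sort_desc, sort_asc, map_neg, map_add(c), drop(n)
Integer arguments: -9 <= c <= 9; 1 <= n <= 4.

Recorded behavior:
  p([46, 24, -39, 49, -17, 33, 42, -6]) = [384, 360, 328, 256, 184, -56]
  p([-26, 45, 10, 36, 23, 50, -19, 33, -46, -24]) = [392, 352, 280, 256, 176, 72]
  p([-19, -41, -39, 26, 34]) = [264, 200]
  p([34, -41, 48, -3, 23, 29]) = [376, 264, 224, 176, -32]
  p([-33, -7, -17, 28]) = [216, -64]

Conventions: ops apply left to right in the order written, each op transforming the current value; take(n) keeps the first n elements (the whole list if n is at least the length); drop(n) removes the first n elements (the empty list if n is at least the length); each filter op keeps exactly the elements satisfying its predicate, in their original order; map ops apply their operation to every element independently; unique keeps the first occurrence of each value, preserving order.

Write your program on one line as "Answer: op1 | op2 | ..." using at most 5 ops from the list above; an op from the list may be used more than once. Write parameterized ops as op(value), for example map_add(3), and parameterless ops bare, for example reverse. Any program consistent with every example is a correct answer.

filter_gt(-8) | sort_desc | map_mul(8) | map_add(-8)

Check, running the answer program on each example:
  [46, 24, -39, 49, -17, 33, 42, -6] -> [46, 24, 49, 33, 42, -6] -> [49, 46, 42, 33, 24, -6] -> [392, 368, 336, 264, 192, -48] -> [384, 360, 328, 256, 184, -56]
  [-26, 45, 10, 36, 23, 50, -19, 33, -46, -24] -> [45, 10, 36, 23, 50, 33] -> [50, 45, 36, 33, 23, 10] -> [400, 360, 288, 264, 184, 80] -> [392, 352, 280, 256, 176, 72]
  [-19, -41, -39, 26, 34] -> [26, 34] -> [34, 26] -> [272, 208] -> [264, 200]
  [34, -41, 48, -3, 23, 29] -> [34, 48, -3, 23, 29] -> [48, 34, 29, 23, -3] -> [384, 272, 232, 184, -24] -> [376, 264, 224, 176, -32]
  [-33, -7, -17, 28] -> [-7, 28] -> [28, -7] -> [224, -56] -> [216, -64]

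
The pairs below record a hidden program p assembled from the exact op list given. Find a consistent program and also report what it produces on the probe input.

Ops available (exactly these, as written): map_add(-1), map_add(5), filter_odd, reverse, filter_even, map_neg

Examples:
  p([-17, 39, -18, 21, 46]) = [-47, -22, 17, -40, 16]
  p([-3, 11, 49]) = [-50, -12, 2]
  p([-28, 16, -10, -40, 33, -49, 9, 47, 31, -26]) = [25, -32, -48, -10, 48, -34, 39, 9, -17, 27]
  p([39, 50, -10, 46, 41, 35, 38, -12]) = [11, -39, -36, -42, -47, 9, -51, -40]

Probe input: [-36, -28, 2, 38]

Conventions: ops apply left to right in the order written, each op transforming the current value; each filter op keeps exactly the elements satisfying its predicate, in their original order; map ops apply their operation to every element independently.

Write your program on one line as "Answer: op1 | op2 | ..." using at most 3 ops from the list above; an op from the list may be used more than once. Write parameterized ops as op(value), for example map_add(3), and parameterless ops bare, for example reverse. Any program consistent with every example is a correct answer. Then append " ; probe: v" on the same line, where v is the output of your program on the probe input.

map_neg | map_add(-1) | reverse ; probe: [-39, -3, 27, 35]

Check, running the answer program on each example:
  [-17, 39, -18, 21, 46] -> [17, -39, 18, -21, -46] -> [16, -40, 17, -22, -47] -> [-47, -22, 17, -40, 16]
  [-3, 11, 49] -> [3, -11, -49] -> [2, -12, -50] -> [-50, -12, 2]
  [-28, 16, -10, -40, 33, -49, 9, 47, 31, -26] -> [28, -16, 10, 40, -33, 49, -9, -47, -31, 26] -> [27, -17, 9, 39, -34, 48, -10, -48, -32, 25] -> [25, -32, -48, -10, 48, -34, 39, 9, -17, 27]
  [39, 50, -10, 46, 41, 35, 38, -12] -> [-39, -50, 10, -46, -41, -35, -38, 12] -> [-40, -51, 9, -47, -42, -36, -39, 11] -> [11, -39, -36, -42, -47, 9, -51, -40]
  probe: [-36, -28, 2, 38] -> [36, 28, -2, -38] -> [35, 27, -3, -39] -> [-39, -3, 27, 35]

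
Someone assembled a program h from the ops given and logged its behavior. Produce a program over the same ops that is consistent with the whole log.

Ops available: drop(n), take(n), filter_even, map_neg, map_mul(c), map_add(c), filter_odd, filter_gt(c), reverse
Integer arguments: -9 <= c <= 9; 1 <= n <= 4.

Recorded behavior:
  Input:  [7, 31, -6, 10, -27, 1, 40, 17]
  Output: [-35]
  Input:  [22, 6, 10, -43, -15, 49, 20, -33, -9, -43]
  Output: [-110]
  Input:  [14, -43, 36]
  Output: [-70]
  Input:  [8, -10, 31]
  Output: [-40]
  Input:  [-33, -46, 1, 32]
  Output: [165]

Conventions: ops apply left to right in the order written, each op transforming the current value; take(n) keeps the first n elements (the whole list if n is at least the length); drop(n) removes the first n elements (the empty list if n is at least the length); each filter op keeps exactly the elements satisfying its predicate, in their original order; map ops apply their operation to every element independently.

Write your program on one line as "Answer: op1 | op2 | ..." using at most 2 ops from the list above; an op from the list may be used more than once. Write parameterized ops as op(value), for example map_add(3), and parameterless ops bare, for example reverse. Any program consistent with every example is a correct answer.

take(1) | map_mul(-5)

Check, running the answer program on each example:
  [7, 31, -6, 10, -27, 1, 40, 17] -> [7] -> [-35]
  [22, 6, 10, -43, -15, 49, 20, -33, -9, -43] -> [22] -> [-110]
  [14, -43, 36] -> [14] -> [-70]
  [8, -10, 31] -> [8] -> [-40]
  [-33, -46, 1, 32] -> [-33] -> [165]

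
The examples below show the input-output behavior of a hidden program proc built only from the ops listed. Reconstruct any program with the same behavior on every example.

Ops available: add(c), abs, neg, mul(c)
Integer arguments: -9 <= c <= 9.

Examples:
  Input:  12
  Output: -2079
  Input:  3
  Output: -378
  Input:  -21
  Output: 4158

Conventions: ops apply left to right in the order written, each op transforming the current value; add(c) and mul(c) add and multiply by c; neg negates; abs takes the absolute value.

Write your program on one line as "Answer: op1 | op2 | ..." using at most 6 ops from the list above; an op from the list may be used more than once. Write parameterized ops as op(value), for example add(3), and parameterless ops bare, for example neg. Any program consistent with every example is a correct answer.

add(-1) | mul(-7) | mul(9) | neg | mul(-3)

Check, running the answer program on each example:
  12 -> 11 -> -77 -> -693 -> 693 -> -2079
  3 -> 2 -> -14 -> -126 -> 126 -> -378
  -21 -> -22 -> 154 -> 1386 -> -1386 -> 4158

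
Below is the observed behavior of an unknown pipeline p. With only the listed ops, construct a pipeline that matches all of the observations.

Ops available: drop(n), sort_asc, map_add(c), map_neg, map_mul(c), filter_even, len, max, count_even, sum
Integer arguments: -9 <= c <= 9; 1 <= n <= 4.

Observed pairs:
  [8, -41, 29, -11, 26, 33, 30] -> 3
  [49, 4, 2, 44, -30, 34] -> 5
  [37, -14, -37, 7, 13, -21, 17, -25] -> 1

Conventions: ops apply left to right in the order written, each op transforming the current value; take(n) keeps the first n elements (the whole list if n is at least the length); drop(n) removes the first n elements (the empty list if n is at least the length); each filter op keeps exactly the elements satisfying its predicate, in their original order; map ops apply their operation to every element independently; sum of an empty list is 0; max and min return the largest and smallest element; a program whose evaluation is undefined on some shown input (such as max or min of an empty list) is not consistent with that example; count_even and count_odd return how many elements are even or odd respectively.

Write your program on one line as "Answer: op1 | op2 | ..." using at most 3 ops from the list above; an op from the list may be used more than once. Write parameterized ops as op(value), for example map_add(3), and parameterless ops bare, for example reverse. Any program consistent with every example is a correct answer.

filter_even | map_neg | len

Check, running the answer program on each example:
  [8, -41, 29, -11, 26, 33, 30] -> [8, 26, 30] -> [-8, -26, -30] -> 3
  [49, 4, 2, 44, -30, 34] -> [4, 2, 44, -30, 34] -> [-4, -2, -44, 30, -34] -> 5
  [37, -14, -37, 7, 13, -21, 17, -25] -> [-14] -> [14] -> 1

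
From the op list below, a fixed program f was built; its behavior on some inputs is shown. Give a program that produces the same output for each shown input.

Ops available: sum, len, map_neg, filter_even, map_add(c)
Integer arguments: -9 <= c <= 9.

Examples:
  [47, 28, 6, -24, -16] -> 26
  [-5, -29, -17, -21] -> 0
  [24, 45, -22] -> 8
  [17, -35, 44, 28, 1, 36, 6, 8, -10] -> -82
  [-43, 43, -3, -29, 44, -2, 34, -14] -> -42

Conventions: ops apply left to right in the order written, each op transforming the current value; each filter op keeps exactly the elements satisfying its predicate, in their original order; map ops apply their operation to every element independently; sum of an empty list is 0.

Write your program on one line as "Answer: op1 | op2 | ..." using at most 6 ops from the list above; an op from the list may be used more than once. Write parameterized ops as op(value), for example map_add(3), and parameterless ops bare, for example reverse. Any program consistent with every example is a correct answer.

filter_even | map_neg | map_add(-1) | map_add(6) | sum

Check, running the answer program on each example:
  [47, 28, 6, -24, -16] -> [28, 6, -24, -16] -> [-28, -6, 24, 16] -> [-29, -7, 23, 15] -> [-23, -1, 29, 21] -> 26
  [-5, -29, -17, -21] -> [] -> [] -> [] -> [] -> 0
  [24, 45, -22] -> [24, -22] -> [-24, 22] -> [-25, 21] -> [-19, 27] -> 8
  [17, -35, 44, 28, 1, 36, 6, 8, -10] -> [44, 28, 36, 6, 8, -10] -> [-44, -28, -36, -6, -8, 10] -> [-45, -29, -37, -7, -9, 9] -> [-39, -23, -31, -1, -3, 15] -> -82
  [-43, 43, -3, -29, 44, -2, 34, -14] -> [44, -2, 34, -14] -> [-44, 2, -34, 14] -> [-45, 1, -35, 13] -> [-39, 7, -29, 19] -> -42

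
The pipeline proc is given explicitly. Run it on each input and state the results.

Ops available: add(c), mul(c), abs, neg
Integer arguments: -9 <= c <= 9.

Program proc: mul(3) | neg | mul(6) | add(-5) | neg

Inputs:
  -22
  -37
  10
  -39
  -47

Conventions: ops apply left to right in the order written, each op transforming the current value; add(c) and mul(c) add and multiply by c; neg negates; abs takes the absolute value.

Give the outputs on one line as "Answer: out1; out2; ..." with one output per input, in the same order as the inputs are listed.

-391; -661; 185; -697; -841

Execution, op by op:
  -22 -> -66 -> 66 -> 396 -> 391 -> -391
  -37 -> -111 -> 111 -> 666 -> 661 -> -661
  10 -> 30 -> -30 -> -180 -> -185 -> 185
  -39 -> -117 -> 117 -> 702 -> 697 -> -697
  -47 -> -141 -> 141 -> 846 -> 841 -> -841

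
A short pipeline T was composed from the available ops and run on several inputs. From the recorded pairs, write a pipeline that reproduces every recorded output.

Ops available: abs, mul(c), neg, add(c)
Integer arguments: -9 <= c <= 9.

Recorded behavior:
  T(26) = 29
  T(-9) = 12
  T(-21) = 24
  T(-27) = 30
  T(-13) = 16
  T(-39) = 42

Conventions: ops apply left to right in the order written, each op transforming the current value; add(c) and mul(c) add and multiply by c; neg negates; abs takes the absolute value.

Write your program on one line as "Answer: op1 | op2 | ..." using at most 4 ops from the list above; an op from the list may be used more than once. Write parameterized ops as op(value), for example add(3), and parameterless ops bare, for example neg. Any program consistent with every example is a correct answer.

neg | abs | add(6) | add(-3)

Check, running the answer program on each example:
  26 -> -26 -> 26 -> 32 -> 29
  -9 -> 9 -> 9 -> 15 -> 12
  -21 -> 21 -> 21 -> 27 -> 24
  -27 -> 27 -> 27 -> 33 -> 30
  -13 -> 13 -> 13 -> 19 -> 16
  -39 -> 39 -> 39 -> 45 -> 42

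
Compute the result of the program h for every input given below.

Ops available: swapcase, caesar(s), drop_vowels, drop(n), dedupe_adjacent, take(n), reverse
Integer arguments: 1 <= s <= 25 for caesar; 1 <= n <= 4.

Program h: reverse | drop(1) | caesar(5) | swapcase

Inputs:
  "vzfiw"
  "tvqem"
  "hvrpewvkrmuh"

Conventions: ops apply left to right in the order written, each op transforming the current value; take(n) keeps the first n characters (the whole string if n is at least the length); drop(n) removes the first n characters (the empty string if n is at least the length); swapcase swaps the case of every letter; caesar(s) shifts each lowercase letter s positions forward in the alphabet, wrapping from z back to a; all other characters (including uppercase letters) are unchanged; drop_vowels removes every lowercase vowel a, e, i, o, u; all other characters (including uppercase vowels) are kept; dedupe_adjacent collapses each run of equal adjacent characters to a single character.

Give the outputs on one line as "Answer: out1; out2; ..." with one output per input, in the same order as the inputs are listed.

"NKEA"; "JVAY"; "ZRWPABJUWAM"

Execution, op by op:
  "vzfiw" -> "wifzv" -> "ifzv" -> "nkea" -> "NKEA"
  "tvqem" -> "meqvt" -> "eqvt" -> "jvay" -> "JVAY"
  "hvrpewvkrmuh" -> "humrkvweprvh" -> "umrkvweprvh" -> "zrwpabjuwam" -> "ZRWPABJUWAM"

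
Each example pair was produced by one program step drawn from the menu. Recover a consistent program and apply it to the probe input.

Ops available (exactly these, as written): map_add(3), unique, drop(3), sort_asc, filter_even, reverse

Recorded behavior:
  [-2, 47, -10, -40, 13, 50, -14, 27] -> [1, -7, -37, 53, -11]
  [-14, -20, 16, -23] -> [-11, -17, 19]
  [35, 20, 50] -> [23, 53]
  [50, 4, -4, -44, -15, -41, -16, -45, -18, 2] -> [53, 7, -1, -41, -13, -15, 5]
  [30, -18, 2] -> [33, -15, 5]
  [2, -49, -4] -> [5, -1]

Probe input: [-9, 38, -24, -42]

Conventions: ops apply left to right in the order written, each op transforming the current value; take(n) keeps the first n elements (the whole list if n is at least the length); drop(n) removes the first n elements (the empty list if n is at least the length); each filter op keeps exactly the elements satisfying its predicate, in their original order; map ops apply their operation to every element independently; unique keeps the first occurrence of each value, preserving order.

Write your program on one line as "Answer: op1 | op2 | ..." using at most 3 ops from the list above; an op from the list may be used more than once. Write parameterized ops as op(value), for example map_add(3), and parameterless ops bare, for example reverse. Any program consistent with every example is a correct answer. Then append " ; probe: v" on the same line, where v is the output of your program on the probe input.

filter_even | map_add(3) ; probe: [41, -21, -39]

Check, running the answer program on each example:
  [-2, 47, -10, -40, 13, 50, -14, 27] -> [-2, -10, -40, 50, -14] -> [1, -7, -37, 53, -11]
  [-14, -20, 16, -23] -> [-14, -20, 16] -> [-11, -17, 19]
  [35, 20, 50] -> [20, 50] -> [23, 53]
  [50, 4, -4, -44, -15, -41, -16, -45, -18, 2] -> [50, 4, -4, -44, -16, -18, 2] -> [53, 7, -1, -41, -13, -15, 5]
  [30, -18, 2] -> [30, -18, 2] -> [33, -15, 5]
  [2, -49, -4] -> [2, -4] -> [5, -1]
  probe: [-9, 38, -24, -42] -> [38, -24, -42] -> [41, -21, -39]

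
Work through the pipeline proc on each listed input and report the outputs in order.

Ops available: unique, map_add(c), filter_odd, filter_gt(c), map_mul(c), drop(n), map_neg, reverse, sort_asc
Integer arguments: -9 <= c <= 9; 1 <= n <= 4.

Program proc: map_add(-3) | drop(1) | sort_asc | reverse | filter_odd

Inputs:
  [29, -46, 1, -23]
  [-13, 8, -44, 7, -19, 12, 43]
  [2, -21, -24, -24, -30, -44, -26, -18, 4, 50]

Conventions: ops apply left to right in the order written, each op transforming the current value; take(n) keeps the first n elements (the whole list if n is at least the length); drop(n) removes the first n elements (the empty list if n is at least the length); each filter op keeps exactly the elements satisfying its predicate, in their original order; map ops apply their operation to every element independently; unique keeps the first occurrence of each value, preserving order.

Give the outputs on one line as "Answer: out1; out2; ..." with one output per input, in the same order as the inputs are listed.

[-49]; [9, 5, -47]; [47, 1, -21, -27, -27, -29, -33, -47]

Execution, op by op:
  [29, -46, 1, -23] -> [26, -49, -2, -26] -> [-49, -2, -26] -> [-49, -26, -2] -> [-2, -26, -49] -> [-49]
  [-13, 8, -44, 7, -19, 12, 43] -> [-16, 5, -47, 4, -22, 9, 40] -> [5, -47, 4, -22, 9, 40] -> [-47, -22, 4, 5, 9, 40] -> [40, 9, 5, 4, -22, -47] -> [9, 5, -47]
  [2, -21, -24, -24, -30, -44, -26, -18, 4, 50] -> [-1, -24, -27, -27, -33, -47, -29, -21, 1, 47] -> [-24, -27, -27, -33, -47, -29, -21, 1, 47] -> [-47, -33, -29, -27, -27, -24, -21, 1, 47] -> [47, 1, -21, -24, -27, -27, -29, -33, -47] -> [47, 1, -21, -27, -27, -29, -33, -47]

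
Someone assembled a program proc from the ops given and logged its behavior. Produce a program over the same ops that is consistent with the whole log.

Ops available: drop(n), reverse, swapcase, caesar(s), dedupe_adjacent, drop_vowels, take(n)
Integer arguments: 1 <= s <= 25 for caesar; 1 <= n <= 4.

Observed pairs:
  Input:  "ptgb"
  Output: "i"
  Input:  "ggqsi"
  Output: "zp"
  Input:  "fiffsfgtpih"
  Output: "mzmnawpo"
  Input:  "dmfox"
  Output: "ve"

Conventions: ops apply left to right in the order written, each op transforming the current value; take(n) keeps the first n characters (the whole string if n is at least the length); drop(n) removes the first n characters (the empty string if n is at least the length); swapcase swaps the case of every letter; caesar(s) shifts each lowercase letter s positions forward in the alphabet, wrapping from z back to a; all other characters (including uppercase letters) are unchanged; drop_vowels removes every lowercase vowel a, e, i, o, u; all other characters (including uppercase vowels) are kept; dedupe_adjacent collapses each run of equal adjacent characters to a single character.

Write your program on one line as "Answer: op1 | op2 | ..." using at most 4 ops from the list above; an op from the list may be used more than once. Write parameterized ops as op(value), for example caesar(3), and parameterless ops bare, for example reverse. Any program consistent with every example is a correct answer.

reverse | caesar(7) | reverse | drop(3)

Check, running the answer program on each example:
  "ptgb" -> "bgtp" -> "inaw" -> "wani" -> "i"
  "ggqsi" -> "isqgg" -> "pzxnn" -> "nnxzp" -> "zp"
  "fiffsfgtpih" -> "hiptgfsffif" -> "opwanmzmmpm" -> "mpmmzmnawpo" -> "mzmnawpo"
  "dmfox" -> "xofmd" -> "evmtk" -> "ktmve" -> "ve"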